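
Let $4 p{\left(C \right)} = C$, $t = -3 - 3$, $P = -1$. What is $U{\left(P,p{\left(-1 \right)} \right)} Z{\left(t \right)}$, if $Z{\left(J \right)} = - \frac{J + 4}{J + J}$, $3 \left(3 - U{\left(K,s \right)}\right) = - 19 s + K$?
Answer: $- \frac{7}{24} \approx -0.29167$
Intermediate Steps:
$t = -6$ ($t = -3 - 3 = -6$)
$p{\left(C \right)} = \frac{C}{4}$
$U{\left(K,s \right)} = 3 - \frac{K}{3} + \frac{19 s}{3}$ ($U{\left(K,s \right)} = 3 - \frac{- 19 s + K}{3} = 3 - \frac{K - 19 s}{3} = 3 - \left(- \frac{19 s}{3} + \frac{K}{3}\right) = 3 - \frac{K}{3} + \frac{19 s}{3}$)
$Z{\left(J \right)} = - \frac{4 + J}{2 J}$
$U{\left(P,p{\left(-1 \right)} \right)} Z{\left(t \right)} = \left(3 - - \frac{1}{3} + \frac{19 \cdot \frac{1}{4} \left(-1\right)}{3}\right) \frac{-4 - -6}{2 \left(-6\right)} = \left(3 + \frac{1}{3} + \frac{19}{3} \left(- \frac{1}{4}\right)\right) \frac{1}{2} \left(- \frac{1}{6}\right) \left(-4 + 6\right) = \left(3 + \frac{1}{3} - \frac{19}{12}\right) \frac{1}{2} \left(- \frac{1}{6}\right) 2 = \frac{7}{4} \left(- \frac{1}{6}\right) = - \frac{7}{24}$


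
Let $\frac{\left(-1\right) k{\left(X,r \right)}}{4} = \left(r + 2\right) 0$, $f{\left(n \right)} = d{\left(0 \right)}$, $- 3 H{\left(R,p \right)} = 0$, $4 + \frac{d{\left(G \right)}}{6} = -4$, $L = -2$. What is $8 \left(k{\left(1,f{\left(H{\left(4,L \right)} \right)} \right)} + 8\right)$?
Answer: $64$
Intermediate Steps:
$d{\left(G \right)} = -48$ ($d{\left(G \right)} = -24 + 6 \left(-4\right) = -24 - 24 = -48$)
$H{\left(R,p \right)} = 0$ ($H{\left(R,p \right)} = \left(- \frac{1}{3}\right) 0 = 0$)
$f{\left(n \right)} = -48$
$k{\left(X,r \right)} = 0$ ($k{\left(X,r \right)} = - 4 \left(r + 2\right) 0 = - 4 \left(2 + r\right) 0 = \left(-4\right) 0 = 0$)
$8 \left(k{\left(1,f{\left(H{\left(4,L \right)} \right)} \right)} + 8\right) = 8 \left(0 + 8\right) = 8 \cdot 8 = 64$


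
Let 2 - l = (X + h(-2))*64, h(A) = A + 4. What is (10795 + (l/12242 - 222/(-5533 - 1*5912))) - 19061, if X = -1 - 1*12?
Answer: -193022649941/23351615 ≈ -8265.9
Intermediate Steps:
h(A) = 4 + A
X = -13 (X = -1 - 12 = -13)
l = 706 (l = 2 - (-13 + (4 - 2))*64 = 2 - (-13 + 2)*64 = 2 - (-11)*64 = 2 - 1*(-704) = 2 + 704 = 706)
(10795 + (l/12242 - 222/(-5533 - 1*5912))) - 19061 = (10795 + (706/12242 - 222/(-5533 - 1*5912))) - 19061 = (10795 + (706*(1/12242) - 222/(-5533 - 5912))) - 19061 = (10795 + (353/6121 - 222/(-11445))) - 19061 = (10795 + (353/6121 - 222*(-1/11445))) - 19061 = (10795 + (353/6121 + 74/3815)) - 19061 = (10795 + 1799649/23351615) - 19061 = 252082483574/23351615 - 19061 = -193022649941/23351615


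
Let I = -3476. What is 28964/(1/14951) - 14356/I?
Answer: 376312427505/869 ≈ 4.3304e+8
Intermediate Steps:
28964/(1/14951) - 14356/I = 28964/(1/14951) - 14356/(-3476) = 28964/(1/14951) - 14356*(-1/3476) = 28964*14951 + 3589/869 = 433040764 + 3589/869 = 376312427505/869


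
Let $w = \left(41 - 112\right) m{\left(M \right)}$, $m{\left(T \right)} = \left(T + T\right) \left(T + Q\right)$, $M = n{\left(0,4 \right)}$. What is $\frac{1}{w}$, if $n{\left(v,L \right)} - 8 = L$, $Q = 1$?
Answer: $- \frac{1}{22152} \approx -4.5143 \cdot 10^{-5}$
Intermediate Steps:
$n{\left(v,L \right)} = 8 + L$
$M = 12$ ($M = 8 + 4 = 12$)
$m{\left(T \right)} = 2 T \left(1 + T\right)$ ($m{\left(T \right)} = \left(T + T\right) \left(T + 1\right) = 2 T \left(1 + T\right)$)
$w = -22152$ ($w = \left(41 - 112\right) 2 \cdot 12 \left(1 + 12\right) = - 71 \cdot 2 \cdot 12 \cdot 13 = \left(-71\right) 312 = -22152$)
$\frac{1}{w} = \frac{1}{-22152} = - \frac{1}{22152}$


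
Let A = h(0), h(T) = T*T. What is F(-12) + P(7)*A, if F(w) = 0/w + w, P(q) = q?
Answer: -12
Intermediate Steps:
h(T) = T²
A = 0 (A = 0² = 0)
F(w) = w (F(w) = 0 + w = w)
F(-12) + P(7)*A = -12 + 7*0 = -12 + 0 = -12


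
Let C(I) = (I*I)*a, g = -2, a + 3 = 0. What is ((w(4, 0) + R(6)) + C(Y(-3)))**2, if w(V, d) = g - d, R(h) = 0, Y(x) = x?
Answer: 841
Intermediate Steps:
a = -3 (a = -3 + 0 = -3)
C(I) = -3*I**2 (C(I) = (I*I)*(-3) = I**2*(-3) = -3*I**2)
w(V, d) = -2 - d
((w(4, 0) + R(6)) + C(Y(-3)))**2 = (((-2 - 1*0) + 0) - 3*(-3)**2)**2 = (((-2 + 0) + 0) - 3*9)**2 = ((-2 + 0) - 27)**2 = (-2 - 27)**2 = (-29)**2 = 841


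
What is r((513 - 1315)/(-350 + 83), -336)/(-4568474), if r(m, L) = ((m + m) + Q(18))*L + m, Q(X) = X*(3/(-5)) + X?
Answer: 2960171/3049456395 ≈ 0.00097072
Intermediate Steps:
Q(X) = 2*X/5 (Q(X) = X*(3*(-1/5)) + X = X*(-3/5) + X = -3*X/5 + X = 2*X/5)
r(m, L) = m + L*(36/5 + 2*m) (r(m, L) = ((m + m) + (2/5)*18)*L + m = (2*m + 36/5)*L + m = (36/5 + 2*m)*L + m = L*(36/5 + 2*m) + m = m + L*(36/5 + 2*m))
r((513 - 1315)/(-350 + 83), -336)/(-4568474) = ((513 - 1315)/(-350 + 83) + (36/5)*(-336) + 2*(-336)*((513 - 1315)/(-350 + 83)))/(-4568474) = (-802/(-267) - 12096/5 + 2*(-336)*(-802/(-267)))*(-1/4568474) = (-802*(-1/267) - 12096/5 + 2*(-336)*(-802*(-1/267)))*(-1/4568474) = (802/267 - 12096/5 + 2*(-336)*(802/267))*(-1/4568474) = (802/267 - 12096/5 - 179648/89)*(-1/4568474) = -5920342/1335*(-1/4568474) = 2960171/3049456395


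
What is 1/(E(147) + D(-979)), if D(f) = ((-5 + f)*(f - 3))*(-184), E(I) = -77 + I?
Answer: -1/177796922 ≈ -5.6244e-9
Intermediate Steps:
D(f) = -184*(-5 + f)*(-3 + f) (D(f) = ((-5 + f)*(-3 + f))*(-184) = -184*(-5 + f)*(-3 + f))
1/(E(147) + D(-979)) = 1/((-77 + 147) + (-2760 - 184*(-979)² + 1472*(-979))) = 1/(70 + (-2760 - 184*958441 - 1441088)) = 1/(70 + (-2760 - 176353144 - 1441088)) = 1/(70 - 177796992) = 1/(-177796922) = -1/177796922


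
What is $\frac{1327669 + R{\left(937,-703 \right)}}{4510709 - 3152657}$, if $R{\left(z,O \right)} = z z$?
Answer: $\frac{1102819}{679026} \approx 1.6241$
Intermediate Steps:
$R{\left(z,O \right)} = z^{2}$
$\frac{1327669 + R{\left(937,-703 \right)}}{4510709 - 3152657} = \frac{1327669 + 937^{2}}{4510709 - 3152657} = \frac{1327669 + 877969}{1358052} = 2205638 \cdot \frac{1}{1358052} = \frac{1102819}{679026}$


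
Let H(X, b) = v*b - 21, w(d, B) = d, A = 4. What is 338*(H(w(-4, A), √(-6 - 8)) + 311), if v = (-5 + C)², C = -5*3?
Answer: 98020 + 135200*I*√14 ≈ 98020.0 + 5.0587e+5*I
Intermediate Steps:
C = -15
v = 400 (v = (-5 - 15)² = (-20)² = 400)
H(X, b) = -21 + 400*b (H(X, b) = 400*b - 21 = -21 + 400*b)
338*(H(w(-4, A), √(-6 - 8)) + 311) = 338*((-21 + 400*√(-6 - 8)) + 311) = 338*((-21 + 400*√(-14)) + 311) = 338*((-21 + 400*(I*√14)) + 311) = 338*((-21 + 400*I*√14) + 311) = 338*(290 + 400*I*√14) = 98020 + 135200*I*√14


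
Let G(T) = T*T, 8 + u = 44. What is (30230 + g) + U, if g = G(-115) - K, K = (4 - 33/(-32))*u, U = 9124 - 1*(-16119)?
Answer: 548135/8 ≈ 68517.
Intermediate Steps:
u = 36 (u = -8 + 44 = 36)
U = 25243 (U = 9124 + 16119 = 25243)
G(T) = T²
K = 1449/8 (K = (4 - 33/(-32))*36 = (4 - 33*(-1/32))*36 = (4 + 33/32)*36 = (161/32)*36 = 1449/8 ≈ 181.13)
g = 104351/8 (g = (-115)² - 1*1449/8 = 13225 - 1449/8 = 104351/8 ≈ 13044.)
(30230 + g) + U = (30230 + 104351/8) + 25243 = 346191/8 + 25243 = 548135/8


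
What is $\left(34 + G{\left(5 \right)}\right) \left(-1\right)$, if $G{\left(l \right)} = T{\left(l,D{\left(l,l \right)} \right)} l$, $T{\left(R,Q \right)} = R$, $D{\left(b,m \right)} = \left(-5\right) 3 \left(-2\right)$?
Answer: $-59$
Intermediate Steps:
$D{\left(b,m \right)} = 30$ ($D{\left(b,m \right)} = \left(-15\right) \left(-2\right) = 30$)
$G{\left(l \right)} = l^{2}$ ($G{\left(l \right)} = l l = l^{2}$)
$\left(34 + G{\left(5 \right)}\right) \left(-1\right) = \left(34 + 5^{2}\right) \left(-1\right) = \left(34 + 25\right) \left(-1\right) = 59 \left(-1\right) = -59$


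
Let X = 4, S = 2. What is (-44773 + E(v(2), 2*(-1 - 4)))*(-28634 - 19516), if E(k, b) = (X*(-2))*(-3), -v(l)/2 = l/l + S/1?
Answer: 2154664350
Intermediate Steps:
v(l) = -6 (v(l) = -2*(l/l + 2/1) = -2*(1 + 2*1) = -2*(1 + 2) = -2*3 = -6)
E(k, b) = 24 (E(k, b) = (4*(-2))*(-3) = -8*(-3) = 24)
(-44773 + E(v(2), 2*(-1 - 4)))*(-28634 - 19516) = (-44773 + 24)*(-28634 - 19516) = -44749*(-48150) = 2154664350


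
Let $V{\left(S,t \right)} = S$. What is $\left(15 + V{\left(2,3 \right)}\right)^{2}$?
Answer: $289$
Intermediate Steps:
$\left(15 + V{\left(2,3 \right)}\right)^{2} = \left(15 + 2\right)^{2} = 17^{2} = 289$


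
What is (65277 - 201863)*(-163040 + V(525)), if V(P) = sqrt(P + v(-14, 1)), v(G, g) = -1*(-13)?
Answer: 22268981440 - 136586*sqrt(538) ≈ 2.2266e+10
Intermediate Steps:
v(G, g) = 13
V(P) = sqrt(13 + P) (V(P) = sqrt(P + 13) = sqrt(13 + P))
(65277 - 201863)*(-163040 + V(525)) = (65277 - 201863)*(-163040 + sqrt(13 + 525)) = -136586*(-163040 + sqrt(538)) = 22268981440 - 136586*sqrt(538)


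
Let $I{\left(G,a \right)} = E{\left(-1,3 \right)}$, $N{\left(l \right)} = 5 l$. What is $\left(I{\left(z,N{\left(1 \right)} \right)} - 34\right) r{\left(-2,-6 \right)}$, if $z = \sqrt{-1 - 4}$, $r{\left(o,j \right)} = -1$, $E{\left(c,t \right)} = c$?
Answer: $35$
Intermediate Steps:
$z = i \sqrt{5}$ ($z = \sqrt{-5} = i \sqrt{5} \approx 2.2361 i$)
$I{\left(G,a \right)} = -1$
$\left(I{\left(z,N{\left(1 \right)} \right)} - 34\right) r{\left(-2,-6 \right)} = \left(-1 - 34\right) \left(-1\right) = \left(-35\right) \left(-1\right) = 35$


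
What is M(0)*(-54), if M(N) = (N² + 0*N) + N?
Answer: 0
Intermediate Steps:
M(N) = N + N² (M(N) = (N² + 0) + N = N² + N = N + N²)
M(0)*(-54) = (0*(1 + 0))*(-54) = (0*1)*(-54) = 0*(-54) = 0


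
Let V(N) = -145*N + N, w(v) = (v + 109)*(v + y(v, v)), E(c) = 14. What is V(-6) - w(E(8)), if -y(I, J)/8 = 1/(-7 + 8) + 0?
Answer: 126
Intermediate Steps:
y(I, J) = -8 (y(I, J) = -8*(1/(-7 + 8) + 0) = -8*(1/1 + 0) = -8*(1 + 0) = -8*1 = -8)
w(v) = (-8 + v)*(109 + v) (w(v) = (v + 109)*(v - 8) = (109 + v)*(-8 + v) = (-8 + v)*(109 + v))
V(N) = -144*N
V(-6) - w(E(8)) = -144*(-6) - (-872 + 14² + 101*14) = 864 - (-872 + 196 + 1414) = 864 - 1*738 = 864 - 738 = 126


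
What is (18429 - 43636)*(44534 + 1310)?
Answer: -1155589708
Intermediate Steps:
(18429 - 43636)*(44534 + 1310) = -25207*45844 = -1155589708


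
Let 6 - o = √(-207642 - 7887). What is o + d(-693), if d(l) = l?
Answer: -687 - I*√215529 ≈ -687.0 - 464.25*I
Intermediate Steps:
o = 6 - I*√215529 (o = 6 - √(-207642 - 7887) = 6 - √(-215529) = 6 - I*√215529 ≈ 6.0 - 464.25*I)
o + d(-693) = (6 - I*√215529) - 693 = -687 - I*√215529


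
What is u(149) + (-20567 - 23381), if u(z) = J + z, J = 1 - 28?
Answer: -43826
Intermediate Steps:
J = -27
u(z) = -27 + z
u(149) + (-20567 - 23381) = (-27 + 149) + (-20567 - 23381) = 122 - 43948 = -43826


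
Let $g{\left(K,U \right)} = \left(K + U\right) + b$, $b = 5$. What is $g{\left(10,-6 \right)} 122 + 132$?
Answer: $1230$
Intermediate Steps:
$g{\left(K,U \right)} = 5 + K + U$ ($g{\left(K,U \right)} = \left(K + U\right) + 5 = 5 + K + U$)
$g{\left(10,-6 \right)} 122 + 132 = \left(5 + 10 - 6\right) 122 + 132 = 9 \cdot 122 + 132 = 1098 + 132 = 1230$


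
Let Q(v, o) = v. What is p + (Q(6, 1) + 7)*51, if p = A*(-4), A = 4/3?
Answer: 1973/3 ≈ 657.67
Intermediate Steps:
A = 4/3 (A = 4*(⅓) = 4/3 ≈ 1.3333)
p = -16/3 (p = (4/3)*(-4) = -16/3 ≈ -5.3333)
p + (Q(6, 1) + 7)*51 = -16/3 + (6 + 7)*51 = -16/3 + 13*51 = -16/3 + 663 = 1973/3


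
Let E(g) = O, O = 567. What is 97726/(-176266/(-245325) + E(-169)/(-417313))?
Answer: 10004925165637350/73418993983 ≈ 1.3627e+5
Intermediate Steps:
E(g) = 567
97726/(-176266/(-245325) + E(-169)/(-417313)) = 97726/(-176266/(-245325) + 567/(-417313)) = 97726/(-176266*(-1/245325) + 567*(-1/417313)) = 97726/(176266/245325 - 567/417313) = 97726/(73418993983/102377311725) = 97726*(102377311725/73418993983) = 10004925165637350/73418993983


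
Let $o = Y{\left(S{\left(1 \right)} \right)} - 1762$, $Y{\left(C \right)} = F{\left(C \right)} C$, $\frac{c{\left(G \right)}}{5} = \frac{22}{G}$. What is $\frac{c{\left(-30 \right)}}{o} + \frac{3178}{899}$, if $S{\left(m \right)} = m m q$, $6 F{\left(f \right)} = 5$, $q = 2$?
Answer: $\frac{16792907}{4747619} \approx 3.5371$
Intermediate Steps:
$c{\left(G \right)} = \frac{110}{G}$ ($c{\left(G \right)} = 5 \frac{22}{G} = \frac{110}{G}$)
$F{\left(f \right)} = \frac{5}{6}$ ($F{\left(f \right)} = \frac{1}{6} \cdot 5 = \frac{5}{6}$)
$S{\left(m \right)} = 2 m^{2}$ ($S{\left(m \right)} = m m 2 = m^{2} \cdot 2 = 2 m^{2}$)
$Y{\left(C \right)} = \frac{5 C}{6}$
$o = - \frac{5281}{3}$ ($o = \frac{5 \cdot 2 \cdot 1^{2}}{6} - 1762 = \frac{5 \cdot 2 \cdot 1}{6} - 1762 = \frac{5}{6} \cdot 2 - 1762 = \frac{5}{3} - 1762 = - \frac{5281}{3} \approx -1760.3$)
$\frac{c{\left(-30 \right)}}{o} + \frac{3178}{899} = \frac{110 \frac{1}{-30}}{- \frac{5281}{3}} + \frac{3178}{899} = 110 \left(- \frac{1}{30}\right) \left(- \frac{3}{5281}\right) + 3178 \cdot \frac{1}{899} = \left(- \frac{11}{3}\right) \left(- \frac{3}{5281}\right) + \frac{3178}{899} = \frac{11}{5281} + \frac{3178}{899} = \frac{16792907}{4747619}$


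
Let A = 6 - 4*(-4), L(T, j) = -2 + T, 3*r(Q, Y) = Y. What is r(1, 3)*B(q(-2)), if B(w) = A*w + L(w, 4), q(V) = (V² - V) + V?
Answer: 90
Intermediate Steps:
r(Q, Y) = Y/3
q(V) = V²
A = 22 (A = 6 + 16 = 22)
B(w) = -2 + 23*w (B(w) = 22*w + (-2 + w) = -2 + 23*w)
r(1, 3)*B(q(-2)) = ((⅓)*3)*(-2 + 23*(-2)²) = 1*(-2 + 23*4) = 1*(-2 + 92) = 1*90 = 90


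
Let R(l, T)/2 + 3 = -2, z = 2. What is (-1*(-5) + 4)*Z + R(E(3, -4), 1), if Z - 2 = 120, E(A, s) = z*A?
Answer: 1088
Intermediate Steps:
E(A, s) = 2*A
R(l, T) = -10 (R(l, T) = -6 + 2*(-2) = -6 - 4 = -10)
Z = 122 (Z = 2 + 120 = 122)
(-1*(-5) + 4)*Z + R(E(3, -4), 1) = (-1*(-5) + 4)*122 - 10 = (5 + 4)*122 - 10 = 9*122 - 10 = 1098 - 10 = 1088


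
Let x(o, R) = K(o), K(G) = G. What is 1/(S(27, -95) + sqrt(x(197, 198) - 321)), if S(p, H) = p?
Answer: 27/853 - 2*I*sqrt(31)/853 ≈ 0.031653 - 0.013055*I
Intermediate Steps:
x(o, R) = o
1/(S(27, -95) + sqrt(x(197, 198) - 321)) = 1/(27 + sqrt(197 - 321)) = 1/(27 + sqrt(-124)) = 1/(27 + 2*I*sqrt(31))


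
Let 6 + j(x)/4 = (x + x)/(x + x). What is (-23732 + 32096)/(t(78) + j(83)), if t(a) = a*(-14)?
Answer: -2091/278 ≈ -7.5216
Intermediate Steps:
t(a) = -14*a
j(x) = -20 (j(x) = -24 + 4*((x + x)/(x + x)) = -24 + 4*((2*x)/((2*x))) = -24 + 4*((2*x)*(1/(2*x))) = -24 + 4*1 = -24 + 4 = -20)
(-23732 + 32096)/(t(78) + j(83)) = (-23732 + 32096)/(-14*78 - 20) = 8364/(-1092 - 20) = 8364/(-1112) = 8364*(-1/1112) = -2091/278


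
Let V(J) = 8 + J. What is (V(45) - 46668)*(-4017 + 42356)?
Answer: -1787172485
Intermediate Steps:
(V(45) - 46668)*(-4017 + 42356) = ((8 + 45) - 46668)*(-4017 + 42356) = (53 - 46668)*38339 = -46615*38339 = -1787172485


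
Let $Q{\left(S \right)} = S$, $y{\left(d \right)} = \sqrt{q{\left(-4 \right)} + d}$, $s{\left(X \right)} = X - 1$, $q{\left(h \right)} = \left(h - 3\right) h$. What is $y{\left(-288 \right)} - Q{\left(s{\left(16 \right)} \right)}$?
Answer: $-15 + 2 i \sqrt{65} \approx -15.0 + 16.125 i$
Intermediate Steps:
$q{\left(h \right)} = h \left(-3 + h\right)$ ($q{\left(h \right)} = \left(-3 + h\right) h = h \left(-3 + h\right)$)
$s{\left(X \right)} = -1 + X$
$y{\left(d \right)} = \sqrt{28 + d}$ ($y{\left(d \right)} = \sqrt{- 4 \left(-3 - 4\right) + d} = \sqrt{\left(-4\right) \left(-7\right) + d} = \sqrt{28 + d}$)
$y{\left(-288 \right)} - Q{\left(s{\left(16 \right)} \right)} = \sqrt{28 - 288} - \left(-1 + 16\right) = \sqrt{-260} - 15 = 2 i \sqrt{65} - 15 = -15 + 2 i \sqrt{65}$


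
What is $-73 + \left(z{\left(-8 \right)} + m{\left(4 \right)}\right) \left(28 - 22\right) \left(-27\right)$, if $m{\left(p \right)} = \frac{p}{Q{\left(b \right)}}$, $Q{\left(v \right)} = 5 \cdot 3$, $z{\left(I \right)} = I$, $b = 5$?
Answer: $\frac{5899}{5} \approx 1179.8$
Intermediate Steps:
$Q{\left(v \right)} = 15$
$m{\left(p \right)} = \frac{p}{15}$
$-73 + \left(z{\left(-8 \right)} + m{\left(4 \right)}\right) \left(28 - 22\right) \left(-27\right) = -73 + \left(-8 + \frac{1}{15} \cdot 4\right) \left(28 - 22\right) \left(-27\right) = -73 + \left(-8 + \frac{4}{15}\right) 6 \left(-27\right) = -73 + \left(- \frac{116}{15}\right) 6 \left(-27\right) = -73 - - \frac{6264}{5} = -73 + \frac{6264}{5} = \frac{5899}{5}$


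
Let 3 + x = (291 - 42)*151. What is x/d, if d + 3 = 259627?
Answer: 9399/64906 ≈ 0.14481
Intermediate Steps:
d = 259624 (d = -3 + 259627 = 259624)
x = 37596 (x = -3 + (291 - 42)*151 = -3 + 249*151 = -3 + 37599 = 37596)
x/d = 37596/259624 = 37596*(1/259624) = 9399/64906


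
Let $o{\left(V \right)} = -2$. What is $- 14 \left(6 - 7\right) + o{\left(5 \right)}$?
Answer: $12$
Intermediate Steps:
$- 14 \left(6 - 7\right) + o{\left(5 \right)} = - 14 \left(6 - 7\right) - 2 = \left(-14\right) \left(-1\right) - 2 = 14 - 2 = 12$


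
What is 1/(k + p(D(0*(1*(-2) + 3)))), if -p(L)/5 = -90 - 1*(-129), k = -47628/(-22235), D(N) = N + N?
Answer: -22235/4288197 ≈ -0.0051852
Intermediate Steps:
D(N) = 2*N
k = 47628/22235 (k = -47628*(-1/22235) = 47628/22235 ≈ 2.1420)
p(L) = -195 (p(L) = -5*(-90 - 1*(-129)) = -5*(-90 + 129) = -5*39 = -195)
1/(k + p(D(0*(1*(-2) + 3)))) = 1/(47628/22235 - 195) = 1/(-4288197/22235) = -22235/4288197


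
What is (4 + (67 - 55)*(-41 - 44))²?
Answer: 1032256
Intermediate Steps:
(4 + (67 - 55)*(-41 - 44))² = (4 + 12*(-85))² = (4 - 1020)² = (-1016)² = 1032256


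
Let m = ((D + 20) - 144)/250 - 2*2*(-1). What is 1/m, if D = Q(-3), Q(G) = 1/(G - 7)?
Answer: 2500/8759 ≈ 0.28542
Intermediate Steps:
Q(G) = 1/(-7 + G)
D = -⅒ (D = 1/(-7 - 3) = 1/(-10) = -⅒ ≈ -0.10000)
m = 8759/2500 (m = ((-⅒ + 20) - 144)/250 - 2*2*(-1) = (199/10 - 144)*(1/250) - 4*(-1) = -1241/10*1/250 - 1*(-4) = -1241/2500 + 4 = 8759/2500 ≈ 3.5036)
1/m = 1/(8759/2500) = 2500/8759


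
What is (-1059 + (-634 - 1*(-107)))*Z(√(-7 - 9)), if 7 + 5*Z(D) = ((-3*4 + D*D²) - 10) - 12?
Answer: 65026/5 + 101504*I/5 ≈ 13005.0 + 20301.0*I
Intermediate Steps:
Z(D) = -41/5 + D³/5 (Z(D) = -7/5 + (((-3*4 + D*D²) - 10) - 12)/5 = -7/5 + (((-12 + D³) - 10) - 12)/5 = -7/5 + ((-22 + D³) - 12)/5 = -7/5 + (-34 + D³)/5 = -7/5 + (-34/5 + D³/5) = -41/5 + D³/5)
(-1059 + (-634 - 1*(-107)))*Z(√(-7 - 9)) = (-1059 + (-634 - 1*(-107)))*(-41/5 + (√(-7 - 9))³/5) = (-1059 + (-634 + 107))*(-41/5 + (√(-16))³/5) = (-1059 - 527)*(-41/5 + (4*I)³/5) = -1586*(-41/5 + (-64*I)/5) = -1586*(-41/5 - 64*I/5) = 65026/5 + 101504*I/5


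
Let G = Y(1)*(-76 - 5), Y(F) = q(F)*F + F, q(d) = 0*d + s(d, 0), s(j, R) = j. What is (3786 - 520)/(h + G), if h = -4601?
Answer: -3266/4763 ≈ -0.68570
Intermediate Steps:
q(d) = d (q(d) = 0*d + d = 0 + d = d)
Y(F) = F + F² (Y(F) = F*F + F = F² + F = F + F²)
G = -162 (G = (1*(1 + 1))*(-76 - 5) = (1*2)*(-81) = 2*(-81) = -162)
(3786 - 520)/(h + G) = (3786 - 520)/(-4601 - 162) = 3266/(-4763) = 3266*(-1/4763) = -3266/4763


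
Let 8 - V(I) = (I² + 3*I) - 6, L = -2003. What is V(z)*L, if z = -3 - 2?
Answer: -8012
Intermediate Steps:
z = -5
V(I) = 14 - I² - 3*I (V(I) = 8 - ((I² + 3*I) - 6) = 8 - (-6 + I² + 3*I) = 8 + (6 - I² - 3*I) = 14 - I² - 3*I)
V(z)*L = (14 - 1*(-5)² - 3*(-5))*(-2003) = (14 - 1*25 + 15)*(-2003) = (14 - 25 + 15)*(-2003) = 4*(-2003) = -8012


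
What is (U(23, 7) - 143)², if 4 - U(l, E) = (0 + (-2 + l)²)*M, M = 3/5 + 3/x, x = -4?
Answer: 2122849/400 ≈ 5307.1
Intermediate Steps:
M = -3/20 (M = 3/5 + 3/(-4) = 3*(⅕) + 3*(-¼) = ⅗ - ¾ = -3/20 ≈ -0.15000)
U(l, E) = 4 + 3*(-2 + l)²/20 (U(l, E) = 4 - (0 + (-2 + l)²)*(-3)/20 = 4 - (-2 + l)²*(-3)/20 = 4 - (-3)*(-2 + l)²/20 = 4 + 3*(-2 + l)²/20)
(U(23, 7) - 143)² = ((4 + 3*(-2 + 23)²/20) - 143)² = ((4 + (3/20)*21²) - 143)² = ((4 + (3/20)*441) - 143)² = ((4 + 1323/20) - 143)² = (1403/20 - 143)² = (-1457/20)² = 2122849/400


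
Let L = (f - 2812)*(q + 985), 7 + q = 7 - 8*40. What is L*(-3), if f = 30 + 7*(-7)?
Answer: 5647845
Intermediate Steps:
q = -320 (q = -7 + (7 - 8*40) = -7 + (7 - 320) = -7 - 313 = -320)
f = -19 (f = 30 - 49 = -19)
L = -1882615 (L = (-19 - 2812)*(-320 + 985) = -2831*665 = -1882615)
L*(-3) = -1882615*(-3) = 5647845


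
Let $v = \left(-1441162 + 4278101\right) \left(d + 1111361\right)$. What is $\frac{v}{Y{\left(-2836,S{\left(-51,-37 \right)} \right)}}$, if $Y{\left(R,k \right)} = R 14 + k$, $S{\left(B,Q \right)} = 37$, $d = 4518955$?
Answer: $- \frac{15972863042724}{39667} \approx -4.0267 \cdot 10^{8}$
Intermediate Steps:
$v = 15972863042724$ ($v = \left(-1441162 + 4278101\right) \left(4518955 + 1111361\right) = 2836939 \cdot 5630316 = 15972863042724$)
$Y{\left(R,k \right)} = k + 14 R$ ($Y{\left(R,k \right)} = 14 R + k = k + 14 R$)
$\frac{v}{Y{\left(-2836,S{\left(-51,-37 \right)} \right)}} = \frac{15972863042724}{37 + 14 \left(-2836\right)} = \frac{15972863042724}{37 - 39704} = \frac{15972863042724}{-39667} = 15972863042724 \left(- \frac{1}{39667}\right) = - \frac{15972863042724}{39667}$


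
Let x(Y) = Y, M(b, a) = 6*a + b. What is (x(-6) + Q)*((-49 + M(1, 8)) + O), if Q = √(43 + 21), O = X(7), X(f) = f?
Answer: 14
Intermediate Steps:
M(b, a) = b + 6*a
O = 7
Q = 8 (Q = √64 = 8)
(x(-6) + Q)*((-49 + M(1, 8)) + O) = (-6 + 8)*((-49 + (1 + 6*8)) + 7) = 2*((-49 + (1 + 48)) + 7) = 2*((-49 + 49) + 7) = 2*(0 + 7) = 2*7 = 14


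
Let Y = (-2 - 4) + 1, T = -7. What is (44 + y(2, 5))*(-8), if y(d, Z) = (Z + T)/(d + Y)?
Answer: -1072/3 ≈ -357.33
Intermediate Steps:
Y = -5 (Y = -6 + 1 = -5)
y(d, Z) = (-7 + Z)/(-5 + d) (y(d, Z) = (Z - 7)/(d - 5) = (-7 + Z)/(-5 + d))
(44 + y(2, 5))*(-8) = (44 + (-7 + 5)/(-5 + 2))*(-8) = (44 - 2/(-3))*(-8) = (44 - ⅓*(-2))*(-8) = (44 + ⅔)*(-8) = (134/3)*(-8) = -1072/3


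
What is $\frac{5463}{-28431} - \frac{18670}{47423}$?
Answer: $- \frac{87764291}{149809257} \approx -0.58584$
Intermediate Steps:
$\frac{5463}{-28431} - \frac{18670}{47423} = 5463 \left(- \frac{1}{28431}\right) - \frac{18670}{47423} = - \frac{607}{3159} - \frac{18670}{47423} = - \frac{87764291}{149809257}$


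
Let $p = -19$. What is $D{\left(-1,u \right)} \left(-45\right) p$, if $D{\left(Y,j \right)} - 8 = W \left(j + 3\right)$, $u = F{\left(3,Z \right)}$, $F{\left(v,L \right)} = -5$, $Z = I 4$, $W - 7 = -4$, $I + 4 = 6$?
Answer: $1710$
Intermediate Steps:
$I = 2$ ($I = -4 + 6 = 2$)
$W = 3$ ($W = 7 - 4 = 3$)
$Z = 8$ ($Z = 2 \cdot 4 = 8$)
$u = -5$
$D{\left(Y,j \right)} = 17 + 3 j$ ($D{\left(Y,j \right)} = 8 + 3 \left(j + 3\right) = 8 + 3 \left(3 + j\right) = 8 + \left(9 + 3 j\right) = 17 + 3 j$)
$D{\left(-1,u \right)} \left(-45\right) p = \left(17 + 3 \left(-5\right)\right) \left(-45\right) \left(-19\right) = \left(17 - 15\right) \left(-45\right) \left(-19\right) = 2 \left(-45\right) \left(-19\right) = \left(-90\right) \left(-19\right) = 1710$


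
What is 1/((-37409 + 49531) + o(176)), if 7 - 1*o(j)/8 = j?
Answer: 1/10770 ≈ 9.2851e-5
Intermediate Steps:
o(j) = 56 - 8*j
1/((-37409 + 49531) + o(176)) = 1/((-37409 + 49531) + (56 - 8*176)) = 1/(12122 + (56 - 1408)) = 1/(12122 - 1352) = 1/10770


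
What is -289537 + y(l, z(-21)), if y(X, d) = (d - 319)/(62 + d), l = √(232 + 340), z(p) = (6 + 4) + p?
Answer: -4922239/17 ≈ -2.8954e+5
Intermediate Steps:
z(p) = 10 + p
l = 2*√143 (l = √572 = 2*√143 ≈ 23.917)
y(X, d) = (-319 + d)/(62 + d)
-289537 + y(l, z(-21)) = -289537 + (-319 + (10 - 21))/(62 + (10 - 21)) = -289537 + (-319 - 11)/(62 - 11) = -289537 - 330/51 = -289537 + (1/51)*(-330) = -289537 - 110/17 = -4922239/17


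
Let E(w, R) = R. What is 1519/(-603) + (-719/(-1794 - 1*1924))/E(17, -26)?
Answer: -147272249/58290804 ≈ -2.5265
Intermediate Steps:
1519/(-603) + (-719/(-1794 - 1*1924))/E(17, -26) = 1519/(-603) - 719/(-1794 - 1*1924)/(-26) = 1519*(-1/603) - 719/(-1794 - 1924)*(-1/26) = -1519/603 - 719/(-3718)*(-1/26) = -1519/603 - 719*(-1/3718)*(-1/26) = -1519/603 + (719/3718)*(-1/26) = -1519/603 - 719/96668 = -147272249/58290804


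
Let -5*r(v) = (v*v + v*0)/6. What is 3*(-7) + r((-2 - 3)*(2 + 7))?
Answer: -177/2 ≈ -88.500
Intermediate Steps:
r(v) = -v**2/30 (r(v) = -(v*v + v*0)/(5*6) = -(v**2 + 0)/(5*6) = -v**2/(5*6) = -v**2/30)
3*(-7) + r((-2 - 3)*(2 + 7)) = 3*(-7) - (-2 - 3)**2*(2 + 7)**2/30 = -21 - (-5*9)**2/30 = -21 - 1/30*(-45)**2 = -21 - 1/30*2025 = -21 - 135/2 = -177/2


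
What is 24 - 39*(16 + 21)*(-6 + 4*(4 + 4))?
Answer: -37494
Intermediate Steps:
24 - 39*(16 + 21)*(-6 + 4*(4 + 4)) = 24 - 1443*(-6 + 4*8) = 24 - 1443*(-6 + 32) = 24 - 1443*26 = 24 - 39*962 = 24 - 37518 = -37494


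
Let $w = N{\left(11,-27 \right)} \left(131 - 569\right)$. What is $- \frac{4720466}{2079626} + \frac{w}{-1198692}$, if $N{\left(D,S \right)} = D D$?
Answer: $- \frac{42031581907}{18885083706} \approx -2.2257$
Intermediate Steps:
$N{\left(D,S \right)} = D^{2}$
$w = -52998$ ($w = 11^{2} \left(131 - 569\right) = 121 \left(-438\right) = -52998$)
$- \frac{4720466}{2079626} + \frac{w}{-1198692} = - \frac{4720466}{2079626} - \frac{52998}{-1198692} = \left(-4720466\right) \frac{1}{2079626} - - \frac{803}{18162} = - \frac{2360233}{1039813} + \frac{803}{18162} = - \frac{42031581907}{18885083706}$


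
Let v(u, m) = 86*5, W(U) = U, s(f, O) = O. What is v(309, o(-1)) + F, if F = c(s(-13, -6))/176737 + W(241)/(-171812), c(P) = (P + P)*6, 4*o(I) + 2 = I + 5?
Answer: 13057126136839/30365537444 ≈ 430.00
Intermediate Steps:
o(I) = ¾ + I/4 (o(I) = -½ + (I + 5)/4 = -½ + (5 + I)/4 = -½ + (5/4 + I/4) = ¾ + I/4)
v(u, m) = 430
c(P) = 12*P (c(P) = (2*P)*6 = 12*P)
F = -54964081/30365537444 (F = (12*(-6))/176737 + 241/(-171812) = -72*1/176737 + 241*(-1/171812) = -72/176737 - 241/171812 = -54964081/30365537444 ≈ -0.0018101)
v(309, o(-1)) + F = 430 - 54964081/30365537444 = 13057126136839/30365537444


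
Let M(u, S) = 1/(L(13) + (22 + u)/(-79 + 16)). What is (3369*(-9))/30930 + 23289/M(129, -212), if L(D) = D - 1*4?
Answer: 4756426319/30930 ≈ 1.5378e+5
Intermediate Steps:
L(D) = -4 + D (L(D) = D - 4 = -4 + D)
M(u, S) = 1/(545/63 - u/63) (M(u, S) = 1/((-4 + 13) + (22 + u)/(-79 + 16)) = 1/(9 + (22 + u)/(-63)) = 1/(9 + (22 + u)*(-1/63)) = 1/(9 + (-22/63 - u/63)) = 1/(545/63 - u/63))
(3369*(-9))/30930 + 23289/M(129, -212) = (3369*(-9))/30930 + 23289/((-63/(-545 + 129))) = -30321*1/30930 + 23289/((-63/(-416))) = -10107/10310 + 23289/((-63*(-1/416))) = -10107/10310 + 23289/(63/416) = -10107/10310 + 23289*(416/63) = -10107/10310 + 461344/3 = 4756426319/30930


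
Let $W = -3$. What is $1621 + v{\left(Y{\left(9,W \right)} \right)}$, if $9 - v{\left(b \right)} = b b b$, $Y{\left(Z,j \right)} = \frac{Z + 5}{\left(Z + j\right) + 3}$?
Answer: $\frac{1185526}{729} \approx 1626.2$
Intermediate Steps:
$Y{\left(Z,j \right)} = \frac{5 + Z}{3 + Z + j}$
$v{\left(b \right)} = 9 - b^{3}$ ($v{\left(b \right)} = 9 - b b b = 9 - b^{2} b = 9 - b^{3}$)
$1621 + v{\left(Y{\left(9,W \right)} \right)} = 1621 + \left(9 - \left(\frac{5 + 9}{3 + 9 - 3}\right)^{3}\right) = 1621 + \left(9 - \left(\frac{1}{9} \cdot 14\right)^{3}\right) = 1621 + \left(9 - \left(\frac{14}{9}\right)^{3}\right) = 1621 + \left(9 - \frac{2744}{729}\right) = 1621 + \frac{3817}{729} = \frac{1185526}{729}$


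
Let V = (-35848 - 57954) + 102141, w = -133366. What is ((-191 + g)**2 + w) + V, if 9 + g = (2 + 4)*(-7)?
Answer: -66463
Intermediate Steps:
g = -51 (g = -9 + (2 + 4)*(-7) = -9 + 6*(-7) = -9 - 42 = -51)
V = 8339 (V = -93802 + 102141 = 8339)
((-191 + g)**2 + w) + V = ((-191 - 51)**2 - 133366) + 8339 = ((-242)**2 - 133366) + 8339 = (58564 - 133366) + 8339 = -74802 + 8339 = -66463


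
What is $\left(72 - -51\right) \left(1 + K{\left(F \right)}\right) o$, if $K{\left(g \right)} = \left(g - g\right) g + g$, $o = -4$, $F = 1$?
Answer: $-984$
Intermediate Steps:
$K{\left(g \right)} = g$ ($K{\left(g \right)} = 0 g + g = 0 + g = g$)
$\left(72 - -51\right) \left(1 + K{\left(F \right)}\right) o = \left(72 - -51\right) \left(1 + 1\right) \left(-4\right) = \left(72 + 51\right) 2 \left(-4\right) = 123 \left(-8\right) = -984$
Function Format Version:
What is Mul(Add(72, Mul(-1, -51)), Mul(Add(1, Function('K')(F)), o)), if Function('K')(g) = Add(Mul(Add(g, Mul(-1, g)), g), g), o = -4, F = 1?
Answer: -984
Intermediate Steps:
Function('K')(g) = g (Function('K')(g) = Add(Mul(0, g), g) = Add(0, g) = g)
Mul(Add(72, Mul(-1, -51)), Mul(Add(1, Function('K')(F)), o)) = Mul(Add(72, Mul(-1, -51)), Mul(Add(1, 1), -4)) = Mul(Add(72, 51), Mul(2, -4)) = Mul(123, -8) = -984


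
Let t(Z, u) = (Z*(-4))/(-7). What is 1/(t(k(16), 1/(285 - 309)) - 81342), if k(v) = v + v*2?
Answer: -7/569202 ≈ -1.2298e-5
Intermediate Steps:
k(v) = 3*v (k(v) = v + 2*v = 3*v)
t(Z, u) = 4*Z/7 (t(Z, u) = -4*Z*(-⅐) = 4*Z/7)
1/(t(k(16), 1/(285 - 309)) - 81342) = 1/(4*(3*16)/7 - 81342) = 1/((4/7)*48 - 81342) = 1/(192/7 - 81342) = 1/(-569202/7) = -7/569202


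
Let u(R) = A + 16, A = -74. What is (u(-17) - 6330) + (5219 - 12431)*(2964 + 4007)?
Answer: -50281240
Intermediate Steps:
u(R) = -58 (u(R) = -74 + 16 = -58)
(u(-17) - 6330) + (5219 - 12431)*(2964 + 4007) = (-58 - 6330) + (5219 - 12431)*(2964 + 4007) = -6388 - 7212*6971 = -6388 - 50274852 = -50281240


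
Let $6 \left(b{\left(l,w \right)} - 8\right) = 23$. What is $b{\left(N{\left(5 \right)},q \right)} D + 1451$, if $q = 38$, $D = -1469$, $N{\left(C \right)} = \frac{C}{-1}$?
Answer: $- \frac{95593}{6} \approx -15932.0$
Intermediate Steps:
$N{\left(C \right)} = - C$ ($N{\left(C \right)} = C \left(-1\right) = - C$)
$b{\left(l,w \right)} = \frac{71}{6}$ ($b{\left(l,w \right)} = 8 + \frac{1}{6} \cdot 23 = 8 + \frac{23}{6} = \frac{71}{6}$)
$b{\left(N{\left(5 \right)},q \right)} D + 1451 = \frac{71}{6} \left(-1469\right) + 1451 = - \frac{104299}{6} + 1451 = - \frac{95593}{6}$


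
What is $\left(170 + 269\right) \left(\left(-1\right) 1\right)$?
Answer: $-439$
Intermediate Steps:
$\left(170 + 269\right) \left(\left(-1\right) 1\right) = 439 \left(-1\right) = -439$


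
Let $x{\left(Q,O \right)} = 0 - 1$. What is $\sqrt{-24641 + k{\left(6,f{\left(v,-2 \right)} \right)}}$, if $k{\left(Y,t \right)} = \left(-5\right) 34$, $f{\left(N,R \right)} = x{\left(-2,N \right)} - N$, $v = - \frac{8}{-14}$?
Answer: $i \sqrt{24811} \approx 157.52 i$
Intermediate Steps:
$v = \frac{4}{7}$ ($v = \left(-8\right) \left(- \frac{1}{14}\right) = \frac{4}{7} \approx 0.57143$)
$x{\left(Q,O \right)} = -1$ ($x{\left(Q,O \right)} = 0 - 1 = -1$)
$f{\left(N,R \right)} = -1 - N$
$k{\left(Y,t \right)} = -170$
$\sqrt{-24641 + k{\left(6,f{\left(v,-2 \right)} \right)}} = \sqrt{-24641 - 170} = \sqrt{-24811} = i \sqrt{24811}$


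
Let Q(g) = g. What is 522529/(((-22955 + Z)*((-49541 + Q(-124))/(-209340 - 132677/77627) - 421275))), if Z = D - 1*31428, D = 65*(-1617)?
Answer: 1213056213468479/155978228236801812480 ≈ 7.7771e-6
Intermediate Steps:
D = -105105
Z = -136533 (Z = -105105 - 1*31428 = -105105 - 31428 = -136533)
522529/(((-22955 + Z)*((-49541 + Q(-124))/(-209340 - 132677/77627) - 421275))) = 522529/(((-22955 - 136533)*((-49541 - 124)/(-209340 - 132677/77627) - 421275))) = 522529/((-159488*(-49665/(-209340 - 132677*1/77627) - 421275))) = 522529/((-159488*(-49665/(-209340 - 132677/77627) - 421275))) = 522529/((-159488*(-49665/(-16250568857/77627) - 421275))) = 522529/((-159488*(-49665*(-77627/16250568857) - 421275))) = 522529/((-159488*(3855344955/16250568857 - 421275))) = 522529/((-159488*(-6845954539887720/16250568857))) = 522529/(1091847597657612687360/16250568857) = 522529*(16250568857/1091847597657612687360) = 1213056213468479/155978228236801812480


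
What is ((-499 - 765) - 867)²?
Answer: 4541161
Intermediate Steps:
((-499 - 765) - 867)² = (-1264 - 867)² = (-2131)² = 4541161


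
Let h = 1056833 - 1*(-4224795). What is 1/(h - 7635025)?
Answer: -1/2353397 ≈ -4.2492e-7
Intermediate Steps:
h = 5281628 (h = 1056833 + 4224795 = 5281628)
1/(h - 7635025) = 1/(5281628 - 7635025) = 1/(-2353397) = -1/2353397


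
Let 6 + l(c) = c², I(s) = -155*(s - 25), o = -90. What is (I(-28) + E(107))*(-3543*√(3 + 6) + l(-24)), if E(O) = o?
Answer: -81729375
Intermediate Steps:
E(O) = -90
I(s) = 3875 - 155*s (I(s) = -155*(-25 + s) = 3875 - 155*s)
l(c) = -6 + c²
(I(-28) + E(107))*(-3543*√(3 + 6) + l(-24)) = ((3875 - 155*(-28)) - 90)*(-3543*√(3 + 6) + (-6 + (-24)²)) = ((3875 + 4340) - 90)*(-3543*√9 + (-6 + 576)) = (8215 - 90)*(-3543*3 + 570) = 8125*(-10629 + 570) = 8125*(-10059) = -81729375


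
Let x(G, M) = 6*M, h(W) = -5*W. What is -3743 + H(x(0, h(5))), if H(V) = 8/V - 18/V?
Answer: -56144/15 ≈ -3742.9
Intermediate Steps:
H(V) = -10/V
-3743 + H(x(0, h(5))) = -3743 - 10/(6*(-5*5)) = -3743 - 10/(6*(-25)) = -3743 - 10/(-150) = -3743 - 10*(-1/150) = -3743 + 1/15 = -56144/15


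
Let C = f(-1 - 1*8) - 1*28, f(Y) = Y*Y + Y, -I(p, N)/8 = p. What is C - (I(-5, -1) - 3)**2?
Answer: -1325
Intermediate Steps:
I(p, N) = -8*p
f(Y) = Y + Y**2 (f(Y) = Y**2 + Y = Y + Y**2)
C = 44 (C = (-1 - 1*8)*(1 + (-1 - 1*8)) - 1*28 = (-1 - 8)*(1 + (-1 - 8)) - 28 = -9*(1 - 9) - 28 = -9*(-8) - 28 = 72 - 28 = 44)
C - (I(-5, -1) - 3)**2 = 44 - (-8*(-5) - 3)**2 = 44 - (40 - 3)**2 = 44 - 1*37**2 = 44 - 1*1369 = 44 - 1369 = -1325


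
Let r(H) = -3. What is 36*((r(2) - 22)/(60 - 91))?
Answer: 900/31 ≈ 29.032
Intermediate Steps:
36*((r(2) - 22)/(60 - 91)) = 36*((-3 - 22)/(60 - 91)) = 36*(-25/(-31)) = 36*(-25*(-1/31)) = 36*(25/31) = 900/31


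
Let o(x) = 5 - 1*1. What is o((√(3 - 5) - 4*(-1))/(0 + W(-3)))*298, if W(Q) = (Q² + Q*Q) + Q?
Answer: 1192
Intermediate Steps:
W(Q) = Q + 2*Q² (W(Q) = (Q² + Q²) + Q = 2*Q² + Q = Q + 2*Q²)
o(x) = 4 (o(x) = 5 - 1 = 4)
o((√(3 - 5) - 4*(-1))/(0 + W(-3)))*298 = 4*298 = 1192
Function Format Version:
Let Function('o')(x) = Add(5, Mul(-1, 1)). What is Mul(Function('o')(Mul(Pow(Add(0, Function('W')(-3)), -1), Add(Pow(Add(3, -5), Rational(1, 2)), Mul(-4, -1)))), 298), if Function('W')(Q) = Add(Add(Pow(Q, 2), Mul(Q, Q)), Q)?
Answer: 1192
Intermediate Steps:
Function('W')(Q) = Add(Q, Mul(2, Pow(Q, 2))) (Function('W')(Q) = Add(Add(Pow(Q, 2), Pow(Q, 2)), Q) = Add(Mul(2, Pow(Q, 2)), Q) = Add(Q, Mul(2, Pow(Q, 2))))
Function('o')(x) = 4 (Function('o')(x) = Add(5, -1) = 4)
Mul(Function('o')(Mul(Pow(Add(0, Function('W')(-3)), -1), Add(Pow(Add(3, -5), Rational(1, 2)), Mul(-4, -1)))), 298) = Mul(4, 298) = 1192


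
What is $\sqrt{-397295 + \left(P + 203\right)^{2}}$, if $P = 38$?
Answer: $i \sqrt{339214} \approx 582.42 i$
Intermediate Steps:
$\sqrt{-397295 + \left(P + 203\right)^{2}} = \sqrt{-397295 + \left(38 + 203\right)^{2}} = \sqrt{-397295 + 241^{2}} = \sqrt{-397295 + 58081} = \sqrt{-339214} = i \sqrt{339214}$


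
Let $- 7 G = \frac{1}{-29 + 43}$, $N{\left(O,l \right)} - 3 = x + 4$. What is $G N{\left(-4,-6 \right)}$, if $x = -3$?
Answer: $- \frac{2}{49} \approx -0.040816$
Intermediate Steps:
$N{\left(O,l \right)} = 4$ ($N{\left(O,l \right)} = 3 + \left(-3 + 4\right) = 3 + 1 = 4$)
$G = - \frac{1}{98}$ ($G = - \frac{1}{7 \left(-29 + 43\right)} = - \frac{1}{7 \cdot 14} = \left(- \frac{1}{7}\right) \frac{1}{14} = - \frac{1}{98} \approx -0.010204$)
$G N{\left(-4,-6 \right)} = \left(- \frac{1}{98}\right) 4 = - \frac{2}{49}$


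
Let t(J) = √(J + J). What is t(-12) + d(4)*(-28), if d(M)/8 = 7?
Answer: -1568 + 2*I*√6 ≈ -1568.0 + 4.899*I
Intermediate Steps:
t(J) = √2*√J (t(J) = √(2*J) = √2*√J)
d(M) = 56 (d(M) = 8*7 = 56)
t(-12) + d(4)*(-28) = √2*√(-12) + 56*(-28) = √2*(2*I*√3) - 1568 = 2*I*√6 - 1568 = -1568 + 2*I*√6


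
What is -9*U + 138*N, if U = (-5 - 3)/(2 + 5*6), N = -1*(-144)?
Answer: 79497/4 ≈ 19874.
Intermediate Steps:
N = 144
U = -1/4 (U = -8/(2 + 30) = -8/32 = -8*1/32 = -1/4 ≈ -0.25000)
-9*U + 138*N = -9*(-1/4) + 138*144 = 9/4 + 19872 = 79497/4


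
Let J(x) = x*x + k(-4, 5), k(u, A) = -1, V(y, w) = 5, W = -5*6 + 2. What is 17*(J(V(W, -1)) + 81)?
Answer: 1785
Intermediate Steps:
W = -28 (W = -30 + 2 = -28)
J(x) = -1 + x**2 (J(x) = x*x - 1 = x**2 - 1 = -1 + x**2)
17*(J(V(W, -1)) + 81) = 17*((-1 + 5**2) + 81) = 17*((-1 + 25) + 81) = 17*(24 + 81) = 17*105 = 1785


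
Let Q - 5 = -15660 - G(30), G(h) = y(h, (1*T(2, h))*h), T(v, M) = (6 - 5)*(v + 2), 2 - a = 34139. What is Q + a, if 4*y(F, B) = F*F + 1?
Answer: -200069/4 ≈ -50017.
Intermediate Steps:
a = -34137 (a = 2 - 1*34139 = 2 - 34139 = -34137)
T(v, M) = 2 + v (T(v, M) = 1*(2 + v) = 2 + v)
y(F, B) = ¼ + F²/4 (y(F, B) = (F*F + 1)/4 = (F² + 1)/4 = (1 + F²)/4 = ¼ + F²/4)
G(h) = ¼ + h²/4
Q = -63521/4 (Q = 5 + (-15660 - (¼ + (¼)*30²)) = 5 + (-15660 - (¼ + (¼)*900)) = 5 + (-15660 - (¼ + 225)) = 5 + (-15660 - 1*901/4) = 5 + (-15660 - 901/4) = 5 - 63541/4 = -63521/4 ≈ -15880.)
Q + a = -63521/4 - 34137 = -200069/4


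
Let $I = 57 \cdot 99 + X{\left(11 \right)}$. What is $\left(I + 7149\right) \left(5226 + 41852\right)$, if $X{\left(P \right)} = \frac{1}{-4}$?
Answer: $\frac{1204420013}{2} \approx 6.0221 \cdot 10^{8}$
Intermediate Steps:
$X{\left(P \right)} = - \frac{1}{4}$
$I = \frac{22571}{4}$ ($I = 57 \cdot 99 - \frac{1}{4} = 5643 - \frac{1}{4} = \frac{22571}{4} \approx 5642.8$)
$\left(I + 7149\right) \left(5226 + 41852\right) = \left(\frac{22571}{4} + 7149\right) \left(5226 + 41852\right) = \frac{51167}{4} \cdot 47078 = \frac{1204420013}{2}$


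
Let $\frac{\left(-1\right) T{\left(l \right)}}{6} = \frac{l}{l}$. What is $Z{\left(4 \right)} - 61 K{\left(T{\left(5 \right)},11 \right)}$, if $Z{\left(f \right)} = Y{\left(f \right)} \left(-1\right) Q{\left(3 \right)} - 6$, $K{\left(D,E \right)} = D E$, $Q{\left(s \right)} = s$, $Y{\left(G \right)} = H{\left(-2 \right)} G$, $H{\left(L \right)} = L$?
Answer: $4044$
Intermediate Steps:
$Y{\left(G \right)} = - 2 G$
$T{\left(l \right)} = -6$ ($T{\left(l \right)} = - 6 \frac{l}{l} = \left(-6\right) 1 = -6$)
$Z{\left(f \right)} = -6 + 6 f$ ($Z{\left(f \right)} = - 2 f \left(-1\right) 3 - 6 = 2 f 3 - 6 = 6 f - 6 = -6 + 6 f$)
$Z{\left(4 \right)} - 61 K{\left(T{\left(5 \right)},11 \right)} = \left(-6 + 6 \cdot 4\right) - 61 \left(\left(-6\right) 11\right) = \left(-6 + 24\right) - -4026 = 18 + 4026 = 4044$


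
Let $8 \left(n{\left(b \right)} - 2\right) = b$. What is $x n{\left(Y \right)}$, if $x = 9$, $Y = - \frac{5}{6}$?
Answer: $\frac{273}{16} \approx 17.063$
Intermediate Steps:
$Y = - \frac{5}{6}$ ($Y = \left(-5\right) \frac{1}{6} = - \frac{5}{6} \approx -0.83333$)
$n{\left(b \right)} = 2 + \frac{b}{8}$
$x n{\left(Y \right)} = 9 \left(2 + \frac{1}{8} \left(- \frac{5}{6}\right)\right) = 9 \left(2 - \frac{5}{48}\right) = 9 \cdot \frac{91}{48} = \frac{273}{16}$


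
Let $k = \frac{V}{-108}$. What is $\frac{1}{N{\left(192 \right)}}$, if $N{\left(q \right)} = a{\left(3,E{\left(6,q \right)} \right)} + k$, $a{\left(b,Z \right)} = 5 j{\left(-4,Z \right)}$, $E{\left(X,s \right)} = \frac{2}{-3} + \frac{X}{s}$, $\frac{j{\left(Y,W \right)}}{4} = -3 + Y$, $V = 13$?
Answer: $- \frac{108}{15133} \approx -0.0071367$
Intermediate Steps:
$j{\left(Y,W \right)} = -12 + 4 Y$ ($j{\left(Y,W \right)} = 4 \left(-3 + Y\right) = -12 + 4 Y$)
$E{\left(X,s \right)} = - \frac{2}{3} + \frac{X}{s}$ ($E{\left(X,s \right)} = 2 \left(- \frac{1}{3}\right) + \frac{X}{s} = - \frac{2}{3} + \frac{X}{s}$)
$k = - \frac{13}{108}$ ($k = \frac{13}{-108} = 13 \left(- \frac{1}{108}\right) = - \frac{13}{108} \approx -0.12037$)
$a{\left(b,Z \right)} = -140$ ($a{\left(b,Z \right)} = 5 \left(-12 + 4 \left(-4\right)\right) = 5 \left(-12 - 16\right) = 5 \left(-28\right) = -140$)
$N{\left(q \right)} = - \frac{15133}{108}$ ($N{\left(q \right)} = -140 - \frac{13}{108} = - \frac{15133}{108}$)
$\frac{1}{N{\left(192 \right)}} = \frac{1}{- \frac{15133}{108}} = - \frac{108}{15133}$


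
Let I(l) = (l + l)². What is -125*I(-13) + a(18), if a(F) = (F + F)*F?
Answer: -83852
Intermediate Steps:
I(l) = 4*l² (I(l) = (2*l)² = 4*l²)
a(F) = 2*F² (a(F) = (2*F)*F = 2*F²)
-125*I(-13) + a(18) = -500*(-13)² + 2*18² = -500*169 + 2*324 = -125*676 + 648 = -84500 + 648 = -83852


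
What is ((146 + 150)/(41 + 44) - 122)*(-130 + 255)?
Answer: -251850/17 ≈ -14815.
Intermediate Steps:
((146 + 150)/(41 + 44) - 122)*(-130 + 255) = (296/85 - 122)*125 = -10074/85*125 = -251850/17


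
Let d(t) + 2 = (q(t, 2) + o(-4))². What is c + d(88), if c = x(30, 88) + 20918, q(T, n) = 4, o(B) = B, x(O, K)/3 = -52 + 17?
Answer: 20811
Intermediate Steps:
x(O, K) = -105 (x(O, K) = 3*(-52 + 17) = 3*(-35) = -105)
d(t) = -2 (d(t) = -2 + (4 - 4)² = -2 + 0² = -2 + 0 = -2)
c = 20813 (c = -105 + 20918 = 20813)
c + d(88) = 20813 - 2 = 20811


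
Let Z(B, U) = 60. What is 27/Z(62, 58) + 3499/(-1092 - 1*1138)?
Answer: -4991/4460 ≈ -1.1191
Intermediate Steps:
27/Z(62, 58) + 3499/(-1092 - 1*1138) = 27/60 + 3499/(-1092 - 1*1138) = 27*(1/60) + 3499/(-1092 - 1138) = 9/20 + 3499/(-2230) = 9/20 + 3499*(-1/2230) = 9/20 - 3499/2230 = -4991/4460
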